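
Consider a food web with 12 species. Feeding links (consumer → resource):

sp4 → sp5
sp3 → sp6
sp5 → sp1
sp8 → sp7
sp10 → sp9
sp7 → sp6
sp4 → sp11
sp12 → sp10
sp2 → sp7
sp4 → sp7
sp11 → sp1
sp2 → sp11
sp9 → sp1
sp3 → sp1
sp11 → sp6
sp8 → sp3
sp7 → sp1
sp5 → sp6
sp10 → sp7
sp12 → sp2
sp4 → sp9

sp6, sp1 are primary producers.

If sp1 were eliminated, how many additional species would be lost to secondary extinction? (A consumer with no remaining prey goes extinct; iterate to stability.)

Remove sp1.
Round 1: sp9 (all prey gone) → extinct.
No further losses. Total secondary extinctions: 1.

1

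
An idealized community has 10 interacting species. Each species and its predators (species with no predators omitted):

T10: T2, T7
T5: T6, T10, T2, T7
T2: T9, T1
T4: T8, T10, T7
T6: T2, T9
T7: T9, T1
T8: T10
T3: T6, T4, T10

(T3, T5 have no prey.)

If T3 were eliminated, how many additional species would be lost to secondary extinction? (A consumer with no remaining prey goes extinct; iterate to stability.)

2

Remove T3.
Round 1: T4 (all prey gone) → extinct.
Round 2: T8 (all prey gone) → extinct.
No further losses. Total secondary extinctions: 2.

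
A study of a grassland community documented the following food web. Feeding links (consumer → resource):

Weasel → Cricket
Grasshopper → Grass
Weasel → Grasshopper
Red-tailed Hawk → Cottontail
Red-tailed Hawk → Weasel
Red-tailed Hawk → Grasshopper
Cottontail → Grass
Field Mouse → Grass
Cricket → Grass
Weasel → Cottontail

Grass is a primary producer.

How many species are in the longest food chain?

One longest chain: Grass → Grasshopper → Weasel → Red-tailed Hawk.
It has 4 species and 3 links.

4 species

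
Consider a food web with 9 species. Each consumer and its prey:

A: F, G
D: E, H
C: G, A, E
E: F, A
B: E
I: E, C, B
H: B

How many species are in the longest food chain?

6 species

One longest chain: F → A → E → B → H → D.
It has 6 species and 5 links.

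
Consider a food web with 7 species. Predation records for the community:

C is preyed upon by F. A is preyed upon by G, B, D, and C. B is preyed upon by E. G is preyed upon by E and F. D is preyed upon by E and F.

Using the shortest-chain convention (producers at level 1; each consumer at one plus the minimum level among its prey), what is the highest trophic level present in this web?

3

Producers (level 1): A.
Following each consumer down to its lowest-level prey: A → C → F (levels 1 through 3).
All prey of F (C 2, G 2, D 2) are at level 2 or above, so F is at level 1 + 2 = 3.
Every consumer has at least one prey at level 2 or below, so none exceeds level 3.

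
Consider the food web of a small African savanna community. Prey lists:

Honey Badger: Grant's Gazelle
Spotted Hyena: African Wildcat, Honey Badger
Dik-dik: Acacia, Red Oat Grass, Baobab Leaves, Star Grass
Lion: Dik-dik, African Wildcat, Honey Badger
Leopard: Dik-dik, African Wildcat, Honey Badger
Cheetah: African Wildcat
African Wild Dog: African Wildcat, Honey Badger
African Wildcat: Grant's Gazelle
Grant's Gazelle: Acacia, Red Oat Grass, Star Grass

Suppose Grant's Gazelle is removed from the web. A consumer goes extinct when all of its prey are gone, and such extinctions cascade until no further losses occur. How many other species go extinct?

Remove Grant's Gazelle.
Round 1: African Wildcat (all prey gone), Honey Badger (all prey gone) → extinct.
Round 2: Cheetah (all prey gone), Spotted Hyena (all prey gone), African Wild Dog (all prey gone) → extinct.
No further losses. Total secondary extinctions: 5.

5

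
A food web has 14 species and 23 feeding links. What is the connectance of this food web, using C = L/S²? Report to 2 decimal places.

The web has S = 14 species and L = 23 feeding links.
C = L / S² = 23 / 196 = 0.1173 ≈ 0.12.

C = 0.12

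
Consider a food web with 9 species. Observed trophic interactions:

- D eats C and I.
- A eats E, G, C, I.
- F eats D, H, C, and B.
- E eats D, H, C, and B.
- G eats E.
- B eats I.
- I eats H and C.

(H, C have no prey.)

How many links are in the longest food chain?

One longest chain: H → I → B → E → G → A.
It has 6 species and 5 links.

5 links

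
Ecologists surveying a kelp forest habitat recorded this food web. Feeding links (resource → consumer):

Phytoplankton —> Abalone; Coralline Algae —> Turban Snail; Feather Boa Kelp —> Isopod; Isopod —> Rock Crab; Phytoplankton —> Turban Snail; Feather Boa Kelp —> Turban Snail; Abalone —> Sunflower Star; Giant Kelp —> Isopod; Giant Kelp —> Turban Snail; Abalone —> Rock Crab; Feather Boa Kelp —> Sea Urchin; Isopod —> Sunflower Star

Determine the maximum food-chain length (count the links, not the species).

One longest chain: Giant Kelp → Isopod → Rock Crab.
It has 3 species and 2 links.

2 links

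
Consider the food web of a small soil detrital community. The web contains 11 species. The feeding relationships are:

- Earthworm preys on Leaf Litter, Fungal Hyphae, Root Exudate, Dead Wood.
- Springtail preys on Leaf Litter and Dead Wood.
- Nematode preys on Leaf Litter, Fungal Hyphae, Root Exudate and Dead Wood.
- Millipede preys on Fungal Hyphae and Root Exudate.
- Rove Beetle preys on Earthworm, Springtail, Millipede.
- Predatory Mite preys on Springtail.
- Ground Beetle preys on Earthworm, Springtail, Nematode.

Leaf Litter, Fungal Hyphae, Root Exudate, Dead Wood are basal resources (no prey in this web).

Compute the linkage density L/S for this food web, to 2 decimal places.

L/S = 1.73

There are L = 19 links among S = 11 species.
L/S = 19/11 = 1.7273 ≈ 1.73.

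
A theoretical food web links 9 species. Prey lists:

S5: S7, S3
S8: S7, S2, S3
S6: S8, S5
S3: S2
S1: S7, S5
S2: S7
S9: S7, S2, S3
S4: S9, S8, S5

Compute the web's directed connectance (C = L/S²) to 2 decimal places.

C = 0.21

The web has S = 9 species and L = 17 feeding links.
C = L / S² = 17 / 81 = 0.2099 ≈ 0.21.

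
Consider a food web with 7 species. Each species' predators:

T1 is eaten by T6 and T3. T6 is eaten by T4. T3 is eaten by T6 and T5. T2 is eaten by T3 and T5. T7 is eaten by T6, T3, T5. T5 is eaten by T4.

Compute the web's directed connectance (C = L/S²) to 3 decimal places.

C = 0.224

The web has S = 7 species and L = 11 feeding links.
C = L / S² = 11 / 49 = 0.2245 ≈ 0.224.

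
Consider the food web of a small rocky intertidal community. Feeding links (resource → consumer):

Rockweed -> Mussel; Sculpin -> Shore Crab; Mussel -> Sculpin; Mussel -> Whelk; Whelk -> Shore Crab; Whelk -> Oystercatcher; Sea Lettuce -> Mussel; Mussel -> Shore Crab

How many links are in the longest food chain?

3 links

One longest chain: Sea Lettuce → Mussel → Whelk → Oystercatcher.
It has 4 species and 3 links.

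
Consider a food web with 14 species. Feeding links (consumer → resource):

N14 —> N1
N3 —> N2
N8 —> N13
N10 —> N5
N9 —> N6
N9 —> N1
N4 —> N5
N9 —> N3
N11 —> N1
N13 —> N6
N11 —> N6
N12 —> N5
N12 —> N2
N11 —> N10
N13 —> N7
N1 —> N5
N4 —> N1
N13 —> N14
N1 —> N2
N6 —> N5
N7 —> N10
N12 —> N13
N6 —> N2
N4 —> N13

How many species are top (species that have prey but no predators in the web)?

Top species (has prey, but nothing eats it): N11, N9, N4, N12, N8.
Count: 5.

5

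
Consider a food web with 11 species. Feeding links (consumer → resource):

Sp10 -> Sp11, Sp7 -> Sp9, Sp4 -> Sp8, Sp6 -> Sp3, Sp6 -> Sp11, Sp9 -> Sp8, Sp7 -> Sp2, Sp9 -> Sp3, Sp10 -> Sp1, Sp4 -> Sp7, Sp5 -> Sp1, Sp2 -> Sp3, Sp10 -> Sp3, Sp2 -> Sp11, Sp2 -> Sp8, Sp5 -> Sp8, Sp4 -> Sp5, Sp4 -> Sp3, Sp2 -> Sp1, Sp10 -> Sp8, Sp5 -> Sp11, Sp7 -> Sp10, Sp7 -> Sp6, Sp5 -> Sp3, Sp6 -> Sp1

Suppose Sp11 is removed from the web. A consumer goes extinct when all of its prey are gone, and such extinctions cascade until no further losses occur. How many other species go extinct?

0

Remove Sp11.
Every predator of it retains at least one other prey: Sp2 still has Sp3, Sp1, Sp8; Sp10 still has Sp3, Sp1, Sp8; Sp5 still has Sp3, Sp1, Sp8; Sp6 still has Sp3, Sp1.
No consumer loses all prey, so no secondary extinctions occur.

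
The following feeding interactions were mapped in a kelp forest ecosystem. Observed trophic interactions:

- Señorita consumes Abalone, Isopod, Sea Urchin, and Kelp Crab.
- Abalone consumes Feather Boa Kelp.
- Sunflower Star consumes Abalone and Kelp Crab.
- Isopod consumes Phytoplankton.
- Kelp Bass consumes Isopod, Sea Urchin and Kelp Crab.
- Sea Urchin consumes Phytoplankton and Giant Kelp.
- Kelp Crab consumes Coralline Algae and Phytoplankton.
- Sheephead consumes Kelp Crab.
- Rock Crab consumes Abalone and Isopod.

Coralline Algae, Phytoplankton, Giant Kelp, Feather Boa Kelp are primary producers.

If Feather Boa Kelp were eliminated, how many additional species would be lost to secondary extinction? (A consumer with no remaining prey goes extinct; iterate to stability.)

1

Remove Feather Boa Kelp.
Round 1: Abalone (all prey gone) → extinct.
No further losses. Total secondary extinctions: 1.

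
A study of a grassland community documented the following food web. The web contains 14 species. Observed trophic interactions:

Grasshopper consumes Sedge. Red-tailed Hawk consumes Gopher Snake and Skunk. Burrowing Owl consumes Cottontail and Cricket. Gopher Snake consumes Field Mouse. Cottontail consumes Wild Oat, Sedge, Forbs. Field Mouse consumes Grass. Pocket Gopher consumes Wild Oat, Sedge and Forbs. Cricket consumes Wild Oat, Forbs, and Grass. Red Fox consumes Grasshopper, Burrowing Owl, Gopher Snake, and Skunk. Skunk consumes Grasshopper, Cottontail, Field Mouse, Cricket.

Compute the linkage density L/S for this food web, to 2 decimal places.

There are L = 24 links among S = 14 species.
L/S = 24/14 = 1.7143 ≈ 1.71.

L/S = 1.71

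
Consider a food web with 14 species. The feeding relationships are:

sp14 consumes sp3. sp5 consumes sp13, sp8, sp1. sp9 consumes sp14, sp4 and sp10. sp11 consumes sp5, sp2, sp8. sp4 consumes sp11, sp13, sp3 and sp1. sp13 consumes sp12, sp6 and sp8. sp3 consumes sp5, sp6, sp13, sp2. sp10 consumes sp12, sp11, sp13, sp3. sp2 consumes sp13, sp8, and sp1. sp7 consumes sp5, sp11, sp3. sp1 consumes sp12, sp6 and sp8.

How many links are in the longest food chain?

5 links

One longest chain: sp12 → sp13 → sp2 → sp3 → sp14 → sp9.
It has 6 species and 5 links.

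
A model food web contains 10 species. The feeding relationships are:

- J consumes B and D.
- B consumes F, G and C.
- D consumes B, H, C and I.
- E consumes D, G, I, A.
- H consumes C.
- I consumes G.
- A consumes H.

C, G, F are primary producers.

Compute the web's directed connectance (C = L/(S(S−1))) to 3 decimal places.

C = 0.178

The web has S = 10 species and L = 16 feeding links.
C = L / (S(S−1)) = 16 / 90 = 0.1778 ≈ 0.178.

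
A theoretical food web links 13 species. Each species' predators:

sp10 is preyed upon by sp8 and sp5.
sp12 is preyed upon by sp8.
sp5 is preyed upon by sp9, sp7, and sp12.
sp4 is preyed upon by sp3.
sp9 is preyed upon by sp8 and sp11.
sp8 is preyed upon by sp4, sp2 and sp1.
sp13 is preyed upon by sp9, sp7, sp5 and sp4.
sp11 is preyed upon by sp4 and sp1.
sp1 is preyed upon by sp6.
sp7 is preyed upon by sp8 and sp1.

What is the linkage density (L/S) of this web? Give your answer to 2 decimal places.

There are L = 21 links among S = 13 species.
L/S = 21/13 = 1.6154 ≈ 1.62.

L/S = 1.62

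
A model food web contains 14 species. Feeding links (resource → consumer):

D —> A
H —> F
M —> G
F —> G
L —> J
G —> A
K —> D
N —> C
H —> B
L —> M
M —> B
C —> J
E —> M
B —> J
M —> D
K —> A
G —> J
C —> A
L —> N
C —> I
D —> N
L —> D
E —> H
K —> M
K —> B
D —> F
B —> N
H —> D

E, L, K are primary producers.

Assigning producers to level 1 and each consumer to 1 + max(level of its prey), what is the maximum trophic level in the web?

Producers (level 1): E, L, K.
E → H → B → N → C → I gives I level 6.
No species has a prey at level 6, so no species reaches level 7.

6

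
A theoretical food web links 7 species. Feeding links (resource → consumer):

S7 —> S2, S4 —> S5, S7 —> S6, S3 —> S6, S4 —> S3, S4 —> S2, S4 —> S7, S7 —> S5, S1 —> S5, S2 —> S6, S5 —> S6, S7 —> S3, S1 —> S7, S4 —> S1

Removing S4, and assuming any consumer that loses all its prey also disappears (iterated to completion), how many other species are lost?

Remove S4.
Round 1: S1 (all prey gone) → extinct.
Round 2: S7 (all prey gone) → extinct.
Round 3: S5 (all prey gone), S2 (all prey gone), S3 (all prey gone) → extinct.
Round 4: S6 (all prey gone) → extinct.
No further losses. Total secondary extinctions: 6.

6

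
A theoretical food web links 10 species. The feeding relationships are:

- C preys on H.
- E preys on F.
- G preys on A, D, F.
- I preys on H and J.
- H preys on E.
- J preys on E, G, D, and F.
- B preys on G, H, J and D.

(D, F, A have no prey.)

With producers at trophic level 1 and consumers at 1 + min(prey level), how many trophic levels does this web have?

Producers (level 1): D, F, A.
Following each consumer down to its lowest-level prey: F → E → H → C (levels 1 through 4).
All prey of C (H 3) are at level 3 or above, so C is at level 1 + 3 = 4.
Every consumer has at least one prey at level 3 or below, so none exceeds level 4.

4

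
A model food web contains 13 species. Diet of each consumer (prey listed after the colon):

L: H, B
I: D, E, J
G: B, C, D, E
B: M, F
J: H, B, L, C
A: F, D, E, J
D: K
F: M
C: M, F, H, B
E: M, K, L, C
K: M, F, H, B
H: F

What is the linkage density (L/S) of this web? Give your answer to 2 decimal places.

There are L = 34 links among S = 13 species.
L/S = 34/13 = 2.6154 ≈ 2.62.

L/S = 2.62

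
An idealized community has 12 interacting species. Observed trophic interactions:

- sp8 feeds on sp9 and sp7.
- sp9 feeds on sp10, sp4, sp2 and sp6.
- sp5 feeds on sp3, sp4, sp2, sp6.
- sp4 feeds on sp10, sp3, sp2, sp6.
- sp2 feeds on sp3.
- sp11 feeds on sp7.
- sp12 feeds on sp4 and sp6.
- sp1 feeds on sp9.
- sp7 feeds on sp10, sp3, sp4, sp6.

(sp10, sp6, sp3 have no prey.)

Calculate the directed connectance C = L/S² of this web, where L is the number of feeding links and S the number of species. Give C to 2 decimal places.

C = 0.16

The web has S = 12 species and L = 23 feeding links.
C = L / S² = 23 / 144 = 0.1597 ≈ 0.16.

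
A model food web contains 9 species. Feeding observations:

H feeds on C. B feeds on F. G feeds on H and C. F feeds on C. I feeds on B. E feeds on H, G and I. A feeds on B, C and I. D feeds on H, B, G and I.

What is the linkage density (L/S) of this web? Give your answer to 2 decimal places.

There are L = 16 links among S = 9 species.
L/S = 16/9 = 1.7778 ≈ 1.78.

L/S = 1.78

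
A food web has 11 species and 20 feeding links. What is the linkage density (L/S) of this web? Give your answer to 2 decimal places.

There are L = 20 links among S = 11 species.
L/S = 20/11 = 1.8182 ≈ 1.82.

L/S = 1.82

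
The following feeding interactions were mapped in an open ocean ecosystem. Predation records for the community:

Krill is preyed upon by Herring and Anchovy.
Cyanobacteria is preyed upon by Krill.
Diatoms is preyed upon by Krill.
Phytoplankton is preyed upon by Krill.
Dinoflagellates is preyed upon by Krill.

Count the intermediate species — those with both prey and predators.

Intermediate species (has both prey and predators): Krill.
Count: 1.

1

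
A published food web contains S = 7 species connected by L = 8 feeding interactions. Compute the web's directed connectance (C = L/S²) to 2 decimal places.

C = 0.16

The web has S = 7 species and L = 8 feeding links.
C = L / S² = 8 / 49 = 0.1633 ≈ 0.16.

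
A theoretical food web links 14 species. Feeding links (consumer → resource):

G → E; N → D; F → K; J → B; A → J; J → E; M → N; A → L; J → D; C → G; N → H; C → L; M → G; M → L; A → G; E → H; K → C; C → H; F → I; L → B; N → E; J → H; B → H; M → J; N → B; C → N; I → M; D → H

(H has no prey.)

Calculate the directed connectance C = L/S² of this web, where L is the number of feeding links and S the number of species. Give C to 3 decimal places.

The web has S = 14 species and L = 28 feeding links.
C = L / S² = 28 / 196 = 0.1429 ≈ 0.143.

C = 0.143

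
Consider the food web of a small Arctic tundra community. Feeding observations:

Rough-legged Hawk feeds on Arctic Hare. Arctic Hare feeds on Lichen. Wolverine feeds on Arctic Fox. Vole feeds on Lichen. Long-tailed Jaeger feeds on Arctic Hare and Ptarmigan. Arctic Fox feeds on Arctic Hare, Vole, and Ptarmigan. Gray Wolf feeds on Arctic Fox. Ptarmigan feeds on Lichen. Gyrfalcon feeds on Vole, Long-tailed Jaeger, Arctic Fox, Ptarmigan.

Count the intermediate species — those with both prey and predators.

5

Intermediate species (has both prey and predators): Ptarmigan, Vole, Arctic Hare, Arctic Fox, Long-tailed Jaeger.
Count: 5.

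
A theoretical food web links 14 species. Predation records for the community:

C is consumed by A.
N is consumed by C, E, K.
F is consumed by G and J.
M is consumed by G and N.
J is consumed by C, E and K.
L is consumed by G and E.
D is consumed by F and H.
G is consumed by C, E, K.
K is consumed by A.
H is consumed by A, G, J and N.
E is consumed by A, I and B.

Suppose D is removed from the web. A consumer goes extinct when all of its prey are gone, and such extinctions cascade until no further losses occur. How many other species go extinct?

Remove D.
Round 1: H (all prey gone), F (all prey gone) → extinct.
Round 2: J (all prey gone) → extinct.
No further losses. Total secondary extinctions: 3.

3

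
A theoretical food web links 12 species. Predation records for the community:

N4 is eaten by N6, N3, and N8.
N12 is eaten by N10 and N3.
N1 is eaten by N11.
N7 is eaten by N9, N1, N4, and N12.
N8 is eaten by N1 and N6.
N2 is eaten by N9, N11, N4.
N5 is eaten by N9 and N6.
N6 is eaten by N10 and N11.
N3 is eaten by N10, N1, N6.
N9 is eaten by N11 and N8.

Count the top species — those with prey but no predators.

2

Top species (has prey, but nothing eats it): N10, N11.
Count: 2.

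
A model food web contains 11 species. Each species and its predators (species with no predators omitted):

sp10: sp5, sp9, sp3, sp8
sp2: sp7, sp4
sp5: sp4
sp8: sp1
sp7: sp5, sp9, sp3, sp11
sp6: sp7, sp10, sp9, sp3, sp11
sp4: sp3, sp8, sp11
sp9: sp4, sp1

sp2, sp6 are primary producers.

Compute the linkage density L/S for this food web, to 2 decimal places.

There are L = 22 links among S = 11 species.
L/S = 22/11 = 2.0000 ≈ 2.00.

L/S = 2.00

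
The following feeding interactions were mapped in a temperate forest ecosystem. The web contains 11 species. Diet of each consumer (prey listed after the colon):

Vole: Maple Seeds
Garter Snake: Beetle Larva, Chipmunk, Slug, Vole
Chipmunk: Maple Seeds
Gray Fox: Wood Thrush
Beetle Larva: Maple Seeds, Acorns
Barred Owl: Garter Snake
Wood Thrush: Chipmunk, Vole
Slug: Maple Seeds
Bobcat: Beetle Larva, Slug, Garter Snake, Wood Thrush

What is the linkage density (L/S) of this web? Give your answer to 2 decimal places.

L/S = 1.55

There are L = 17 links among S = 11 species.
L/S = 17/11 = 1.5455 ≈ 1.55.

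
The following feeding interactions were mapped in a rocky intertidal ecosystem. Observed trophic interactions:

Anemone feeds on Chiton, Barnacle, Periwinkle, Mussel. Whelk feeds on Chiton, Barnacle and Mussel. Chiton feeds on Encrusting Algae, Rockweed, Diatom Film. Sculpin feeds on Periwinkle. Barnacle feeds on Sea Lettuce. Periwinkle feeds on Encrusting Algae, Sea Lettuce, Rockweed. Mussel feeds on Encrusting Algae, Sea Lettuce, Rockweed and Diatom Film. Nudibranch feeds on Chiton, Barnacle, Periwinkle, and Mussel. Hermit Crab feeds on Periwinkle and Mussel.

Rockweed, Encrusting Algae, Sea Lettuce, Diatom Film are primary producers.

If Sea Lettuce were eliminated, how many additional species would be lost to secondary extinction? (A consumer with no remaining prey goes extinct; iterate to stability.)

Remove Sea Lettuce.
Round 1: Barnacle (all prey gone) → extinct.
No further losses. Total secondary extinctions: 1.

1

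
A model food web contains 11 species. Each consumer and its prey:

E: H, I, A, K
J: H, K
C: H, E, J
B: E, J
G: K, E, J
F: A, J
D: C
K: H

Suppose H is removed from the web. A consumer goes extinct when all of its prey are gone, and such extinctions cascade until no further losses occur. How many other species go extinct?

2

Remove H.
Round 1: K (all prey gone) → extinct.
Round 2: J (all prey gone) → extinct.
No further losses. Total secondary extinctions: 2.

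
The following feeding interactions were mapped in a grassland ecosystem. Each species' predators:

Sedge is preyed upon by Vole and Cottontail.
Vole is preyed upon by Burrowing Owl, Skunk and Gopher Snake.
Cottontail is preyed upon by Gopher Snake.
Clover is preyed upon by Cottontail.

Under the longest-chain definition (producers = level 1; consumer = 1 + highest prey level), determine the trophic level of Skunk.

Sedge is a producer → level 1.
Vole eats Sedge → level 2.
Skunk eats Vole → level 3.

Trophic level 3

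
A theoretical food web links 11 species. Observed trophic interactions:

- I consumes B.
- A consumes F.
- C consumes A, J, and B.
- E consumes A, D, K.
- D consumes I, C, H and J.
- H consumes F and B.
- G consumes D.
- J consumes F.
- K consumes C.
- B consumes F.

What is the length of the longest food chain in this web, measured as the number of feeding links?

One longest chain: F → B → C → D → G.
It has 5 species and 4 links.

4 links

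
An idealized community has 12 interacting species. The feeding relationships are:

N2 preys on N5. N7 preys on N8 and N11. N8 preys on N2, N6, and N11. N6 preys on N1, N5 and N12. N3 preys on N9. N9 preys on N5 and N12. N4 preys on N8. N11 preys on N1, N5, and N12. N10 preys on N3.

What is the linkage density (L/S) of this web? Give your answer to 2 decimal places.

There are L = 17 links among S = 12 species.
L/S = 17/12 = 1.4167 ≈ 1.42.

L/S = 1.42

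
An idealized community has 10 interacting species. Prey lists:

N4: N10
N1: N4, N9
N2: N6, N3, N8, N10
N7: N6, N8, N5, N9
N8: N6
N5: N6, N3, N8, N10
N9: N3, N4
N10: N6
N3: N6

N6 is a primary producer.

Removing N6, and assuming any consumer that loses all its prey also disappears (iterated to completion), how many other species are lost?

Remove N6.
Round 1: N3 (all prey gone), N8 (all prey gone), N10 (all prey gone) → extinct.
Round 2: N4 (all prey gone), N5 (all prey gone), N2 (all prey gone) → extinct.
Round 3: N9 (all prey gone) → extinct.
Round 4: N1 (all prey gone), N7 (all prey gone) → extinct.
No further losses. Total secondary extinctions: 9.

9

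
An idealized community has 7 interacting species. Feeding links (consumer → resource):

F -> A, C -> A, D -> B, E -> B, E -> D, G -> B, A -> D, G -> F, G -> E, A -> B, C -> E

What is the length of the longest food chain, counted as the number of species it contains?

5 species

One longest chain: B → D → A → F → G.
It has 5 species and 4 links.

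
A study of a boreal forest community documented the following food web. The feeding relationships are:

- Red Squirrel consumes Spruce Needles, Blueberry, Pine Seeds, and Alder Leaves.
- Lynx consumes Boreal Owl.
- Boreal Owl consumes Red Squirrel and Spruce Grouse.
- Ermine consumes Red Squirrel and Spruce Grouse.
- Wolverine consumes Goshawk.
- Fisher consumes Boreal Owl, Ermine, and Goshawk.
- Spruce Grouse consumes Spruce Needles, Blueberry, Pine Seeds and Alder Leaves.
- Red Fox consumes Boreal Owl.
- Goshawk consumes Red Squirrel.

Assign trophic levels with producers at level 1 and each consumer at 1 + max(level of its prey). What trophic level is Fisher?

Spruce Needles is a producer → level 1.
Red Squirrel eats Spruce Needles (level 1); other prey at levels: Blueberry 1, Pine Seeds 1, Alder Leaves 1 → level 2.
Goshawk eats Red Squirrel → level 3.
Fisher eats Goshawk (level 3); other prey at levels: Boreal Owl 3, Ermine 3 → level 4.

Trophic level 4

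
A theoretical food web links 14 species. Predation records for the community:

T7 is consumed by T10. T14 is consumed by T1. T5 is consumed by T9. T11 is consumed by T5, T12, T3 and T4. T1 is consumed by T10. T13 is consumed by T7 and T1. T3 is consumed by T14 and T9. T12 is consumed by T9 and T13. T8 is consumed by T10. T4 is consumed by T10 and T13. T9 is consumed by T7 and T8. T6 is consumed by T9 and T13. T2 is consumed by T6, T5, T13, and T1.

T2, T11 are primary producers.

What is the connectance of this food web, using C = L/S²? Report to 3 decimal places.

The web has S = 14 species and L = 25 feeding links.
C = L / S² = 25 / 196 = 0.1276 ≈ 0.128.

C = 0.128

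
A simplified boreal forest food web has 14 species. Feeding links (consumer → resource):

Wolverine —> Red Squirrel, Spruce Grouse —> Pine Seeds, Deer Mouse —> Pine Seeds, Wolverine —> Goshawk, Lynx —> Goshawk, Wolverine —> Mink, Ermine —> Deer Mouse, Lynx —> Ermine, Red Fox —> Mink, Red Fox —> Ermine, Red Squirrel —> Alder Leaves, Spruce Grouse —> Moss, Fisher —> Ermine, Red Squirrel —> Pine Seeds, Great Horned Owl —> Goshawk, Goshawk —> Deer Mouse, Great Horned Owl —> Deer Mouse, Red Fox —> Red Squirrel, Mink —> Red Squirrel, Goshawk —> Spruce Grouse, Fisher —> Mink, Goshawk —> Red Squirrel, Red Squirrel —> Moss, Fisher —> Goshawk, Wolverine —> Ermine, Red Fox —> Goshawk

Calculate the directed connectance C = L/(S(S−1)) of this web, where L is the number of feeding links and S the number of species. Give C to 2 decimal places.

The web has S = 14 species and L = 26 feeding links.
C = L / (S(S−1)) = 26 / 182 = 0.1429 ≈ 0.14.

C = 0.14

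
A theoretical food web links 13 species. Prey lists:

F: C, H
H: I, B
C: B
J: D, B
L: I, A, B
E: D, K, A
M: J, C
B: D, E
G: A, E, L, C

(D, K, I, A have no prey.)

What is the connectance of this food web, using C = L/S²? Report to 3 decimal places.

C = 0.124

The web has S = 13 species and L = 21 feeding links.
C = L / S² = 21 / 169 = 0.1243 ≈ 0.124.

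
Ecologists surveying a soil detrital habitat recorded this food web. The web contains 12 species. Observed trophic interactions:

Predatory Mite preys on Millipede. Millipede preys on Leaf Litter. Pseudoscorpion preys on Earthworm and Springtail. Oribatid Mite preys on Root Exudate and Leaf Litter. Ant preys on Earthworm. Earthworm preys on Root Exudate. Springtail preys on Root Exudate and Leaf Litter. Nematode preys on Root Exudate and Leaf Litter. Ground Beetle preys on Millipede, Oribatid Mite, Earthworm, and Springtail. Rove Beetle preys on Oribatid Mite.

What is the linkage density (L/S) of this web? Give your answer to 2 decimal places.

L/S = 1.42

There are L = 17 links among S = 12 species.
L/S = 17/12 = 1.4167 ≈ 1.42.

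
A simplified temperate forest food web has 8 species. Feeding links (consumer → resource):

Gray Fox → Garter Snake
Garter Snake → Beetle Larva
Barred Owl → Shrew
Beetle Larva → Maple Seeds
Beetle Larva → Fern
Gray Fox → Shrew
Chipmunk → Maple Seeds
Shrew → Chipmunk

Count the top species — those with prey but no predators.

Top species (has prey, but nothing eats it): Barred Owl, Gray Fox.
Count: 2.

2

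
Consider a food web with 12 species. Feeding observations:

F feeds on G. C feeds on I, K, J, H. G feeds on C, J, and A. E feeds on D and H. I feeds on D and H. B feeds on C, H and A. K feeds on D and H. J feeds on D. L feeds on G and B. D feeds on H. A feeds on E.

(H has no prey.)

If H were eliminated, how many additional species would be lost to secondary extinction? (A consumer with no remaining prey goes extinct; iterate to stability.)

Remove H.
Round 1: D (all prey gone) → extinct.
Round 2: I (all prey gone), E (all prey gone), J (all prey gone), K (all prey gone) → extinct.
Round 3: C (all prey gone), A (all prey gone) → extinct.
Round 4: B (all prey gone), G (all prey gone) → extinct.
Round 5: F (all prey gone), L (all prey gone) → extinct.
No further losses. Total secondary extinctions: 11.

11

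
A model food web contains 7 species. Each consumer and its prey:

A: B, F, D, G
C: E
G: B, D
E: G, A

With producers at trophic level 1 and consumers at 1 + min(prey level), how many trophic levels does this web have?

4

Producers (level 1): B, F, D.
Following each consumer down to its lowest-level prey: B → G → E → C (levels 1 through 4).
All prey of C (E 3) are at level 3 or above, so C is at level 1 + 3 = 4.
Every consumer has at least one prey at level 3 or below, so none exceeds level 4.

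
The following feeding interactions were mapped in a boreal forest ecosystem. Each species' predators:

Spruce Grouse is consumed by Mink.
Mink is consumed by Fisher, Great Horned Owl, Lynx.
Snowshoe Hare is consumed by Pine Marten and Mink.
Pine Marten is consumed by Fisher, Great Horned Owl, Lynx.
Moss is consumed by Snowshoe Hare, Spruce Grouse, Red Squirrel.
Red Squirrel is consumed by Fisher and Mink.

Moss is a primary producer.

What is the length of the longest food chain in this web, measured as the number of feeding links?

One longest chain: Moss → Spruce Grouse → Mink → Lynx.
It has 4 species and 3 links.

3 links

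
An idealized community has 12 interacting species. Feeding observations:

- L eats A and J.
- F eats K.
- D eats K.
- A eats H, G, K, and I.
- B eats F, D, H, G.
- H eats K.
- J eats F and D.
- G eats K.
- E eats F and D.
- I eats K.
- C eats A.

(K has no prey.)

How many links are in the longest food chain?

One longest chain: K → I → A → C.
It has 4 species and 3 links.

3 links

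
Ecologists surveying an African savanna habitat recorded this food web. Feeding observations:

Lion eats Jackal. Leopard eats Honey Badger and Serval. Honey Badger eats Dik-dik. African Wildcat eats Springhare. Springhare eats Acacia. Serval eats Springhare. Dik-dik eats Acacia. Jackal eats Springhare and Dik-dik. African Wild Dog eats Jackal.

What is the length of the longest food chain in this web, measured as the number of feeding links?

3 links

One longest chain: Acacia → Springhare → Serval → Leopard.
It has 4 species and 3 links.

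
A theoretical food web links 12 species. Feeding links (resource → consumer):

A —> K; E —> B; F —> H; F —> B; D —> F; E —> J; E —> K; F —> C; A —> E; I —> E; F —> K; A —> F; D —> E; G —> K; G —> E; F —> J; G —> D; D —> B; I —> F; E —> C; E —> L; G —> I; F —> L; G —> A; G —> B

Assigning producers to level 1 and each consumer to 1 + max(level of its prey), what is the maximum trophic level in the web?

4

Producers (level 1): G.
G → I → F → C gives C level 4.
No species has a prey at level 4, so no species reaches level 5.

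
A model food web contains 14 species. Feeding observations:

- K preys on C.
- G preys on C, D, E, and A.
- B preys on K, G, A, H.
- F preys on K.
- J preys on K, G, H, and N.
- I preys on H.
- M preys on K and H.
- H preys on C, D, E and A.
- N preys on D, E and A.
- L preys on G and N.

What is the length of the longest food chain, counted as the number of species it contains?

One longest chain: C → H → J.
It has 3 species and 2 links.

3 species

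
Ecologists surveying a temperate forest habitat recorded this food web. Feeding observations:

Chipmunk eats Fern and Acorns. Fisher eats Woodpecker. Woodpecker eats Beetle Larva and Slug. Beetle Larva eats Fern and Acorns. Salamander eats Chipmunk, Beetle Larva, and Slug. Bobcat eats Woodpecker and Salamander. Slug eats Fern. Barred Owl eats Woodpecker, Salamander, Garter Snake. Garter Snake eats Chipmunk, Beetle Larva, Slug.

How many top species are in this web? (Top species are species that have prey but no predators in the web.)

Top species (has prey, but nothing eats it): Barred Owl, Bobcat, Fisher.
Count: 3.

3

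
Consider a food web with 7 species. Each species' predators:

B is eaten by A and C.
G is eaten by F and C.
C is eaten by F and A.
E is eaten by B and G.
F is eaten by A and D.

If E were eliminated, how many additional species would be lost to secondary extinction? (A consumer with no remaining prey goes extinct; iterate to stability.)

6

Remove E.
Round 1: G (all prey gone), B (all prey gone) → extinct.
Round 2: C (all prey gone) → extinct.
Round 3: F (all prey gone) → extinct.
Round 4: D (all prey gone), A (all prey gone) → extinct.
No further losses. Total secondary extinctions: 6.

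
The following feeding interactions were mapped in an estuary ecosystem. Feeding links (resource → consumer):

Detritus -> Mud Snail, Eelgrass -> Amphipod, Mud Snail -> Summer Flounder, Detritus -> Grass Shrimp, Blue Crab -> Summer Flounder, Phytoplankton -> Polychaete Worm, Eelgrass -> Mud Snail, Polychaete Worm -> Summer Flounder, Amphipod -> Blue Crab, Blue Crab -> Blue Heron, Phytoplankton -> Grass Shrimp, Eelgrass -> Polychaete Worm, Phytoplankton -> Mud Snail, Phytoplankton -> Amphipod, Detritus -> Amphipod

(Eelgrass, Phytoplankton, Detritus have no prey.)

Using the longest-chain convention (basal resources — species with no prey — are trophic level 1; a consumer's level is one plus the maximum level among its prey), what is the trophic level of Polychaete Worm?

Trophic level 2

Eelgrass has no prey (basal) → level 1.
Polychaete Worm eats Eelgrass (level 1); other prey at levels: Phytoplankton 1 → level 2.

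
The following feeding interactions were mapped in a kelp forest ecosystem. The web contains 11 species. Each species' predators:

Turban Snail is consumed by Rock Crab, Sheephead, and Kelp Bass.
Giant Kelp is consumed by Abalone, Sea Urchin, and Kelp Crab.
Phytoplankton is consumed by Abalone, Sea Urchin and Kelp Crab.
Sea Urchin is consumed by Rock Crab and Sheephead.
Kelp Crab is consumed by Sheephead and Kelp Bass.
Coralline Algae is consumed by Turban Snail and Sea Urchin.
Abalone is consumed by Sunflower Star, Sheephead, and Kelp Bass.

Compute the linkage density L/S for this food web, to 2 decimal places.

There are L = 18 links among S = 11 species.
L/S = 18/11 = 1.6364 ≈ 1.64.

L/S = 1.64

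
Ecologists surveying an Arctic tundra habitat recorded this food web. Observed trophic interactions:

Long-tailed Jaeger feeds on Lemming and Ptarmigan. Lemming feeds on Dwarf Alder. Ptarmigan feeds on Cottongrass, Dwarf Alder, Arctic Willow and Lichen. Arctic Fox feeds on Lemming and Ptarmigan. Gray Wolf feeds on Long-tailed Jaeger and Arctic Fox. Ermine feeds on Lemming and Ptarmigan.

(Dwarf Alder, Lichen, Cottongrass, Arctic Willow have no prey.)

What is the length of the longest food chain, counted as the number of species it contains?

4 species

One longest chain: Dwarf Alder → Ptarmigan → Long-tailed Jaeger → Gray Wolf.
It has 4 species and 3 links.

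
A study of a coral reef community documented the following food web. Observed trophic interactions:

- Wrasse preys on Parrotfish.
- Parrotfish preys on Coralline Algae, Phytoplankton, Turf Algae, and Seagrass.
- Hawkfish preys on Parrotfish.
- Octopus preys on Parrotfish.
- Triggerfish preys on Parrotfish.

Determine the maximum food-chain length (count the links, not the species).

One longest chain: Coralline Algae → Parrotfish → Wrasse.
It has 3 species and 2 links.

2 links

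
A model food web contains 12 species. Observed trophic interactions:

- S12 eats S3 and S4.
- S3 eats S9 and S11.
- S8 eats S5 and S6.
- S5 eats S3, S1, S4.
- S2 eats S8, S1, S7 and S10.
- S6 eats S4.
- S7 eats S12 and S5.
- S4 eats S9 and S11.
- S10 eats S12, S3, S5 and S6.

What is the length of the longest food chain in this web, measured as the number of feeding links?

One longest chain: S9 → S3 → S5 → S8 → S2.
It has 5 species and 4 links.

4 links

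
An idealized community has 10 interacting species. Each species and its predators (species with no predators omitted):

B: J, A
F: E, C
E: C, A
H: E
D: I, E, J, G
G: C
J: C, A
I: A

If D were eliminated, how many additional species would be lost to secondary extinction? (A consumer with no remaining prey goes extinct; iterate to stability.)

Remove D.
Round 1: I (all prey gone), G (all prey gone) → extinct.
No further losses. Total secondary extinctions: 2.

2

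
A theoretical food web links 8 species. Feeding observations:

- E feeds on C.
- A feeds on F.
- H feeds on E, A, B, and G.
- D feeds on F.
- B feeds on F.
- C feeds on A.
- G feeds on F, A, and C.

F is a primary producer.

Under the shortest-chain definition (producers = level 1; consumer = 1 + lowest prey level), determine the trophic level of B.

F is a producer → level 1.
B eats F → level 2.

Trophic level 2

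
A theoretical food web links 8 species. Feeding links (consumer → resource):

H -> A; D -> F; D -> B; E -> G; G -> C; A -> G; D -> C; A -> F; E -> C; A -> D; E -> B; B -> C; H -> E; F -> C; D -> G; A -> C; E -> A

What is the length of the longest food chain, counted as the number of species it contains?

6 species

One longest chain: C → B → D → A → E → H.
It has 6 species and 5 links.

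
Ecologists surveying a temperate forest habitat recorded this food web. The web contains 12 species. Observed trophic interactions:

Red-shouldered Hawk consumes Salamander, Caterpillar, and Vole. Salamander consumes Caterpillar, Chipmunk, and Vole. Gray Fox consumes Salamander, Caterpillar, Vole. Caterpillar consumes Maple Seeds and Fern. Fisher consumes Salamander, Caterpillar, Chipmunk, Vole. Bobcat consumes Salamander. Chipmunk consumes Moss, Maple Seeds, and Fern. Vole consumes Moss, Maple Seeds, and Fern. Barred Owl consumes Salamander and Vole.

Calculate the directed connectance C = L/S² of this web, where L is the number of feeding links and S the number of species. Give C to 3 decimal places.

The web has S = 12 species and L = 24 feeding links.
C = L / S² = 24 / 144 = 0.1667 ≈ 0.167.

C = 0.167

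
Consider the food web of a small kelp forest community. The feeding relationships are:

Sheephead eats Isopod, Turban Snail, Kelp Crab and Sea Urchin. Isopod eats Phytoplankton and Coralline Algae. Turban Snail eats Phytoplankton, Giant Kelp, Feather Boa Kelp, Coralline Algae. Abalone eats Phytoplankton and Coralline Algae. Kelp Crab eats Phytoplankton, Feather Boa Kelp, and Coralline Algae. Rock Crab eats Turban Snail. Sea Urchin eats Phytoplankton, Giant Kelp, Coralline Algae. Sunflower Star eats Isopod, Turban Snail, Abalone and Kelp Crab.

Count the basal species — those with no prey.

4

Basal species (no prey listed): Feather Boa Kelp, Phytoplankton, Coralline Algae, Giant Kelp.
Count: 4.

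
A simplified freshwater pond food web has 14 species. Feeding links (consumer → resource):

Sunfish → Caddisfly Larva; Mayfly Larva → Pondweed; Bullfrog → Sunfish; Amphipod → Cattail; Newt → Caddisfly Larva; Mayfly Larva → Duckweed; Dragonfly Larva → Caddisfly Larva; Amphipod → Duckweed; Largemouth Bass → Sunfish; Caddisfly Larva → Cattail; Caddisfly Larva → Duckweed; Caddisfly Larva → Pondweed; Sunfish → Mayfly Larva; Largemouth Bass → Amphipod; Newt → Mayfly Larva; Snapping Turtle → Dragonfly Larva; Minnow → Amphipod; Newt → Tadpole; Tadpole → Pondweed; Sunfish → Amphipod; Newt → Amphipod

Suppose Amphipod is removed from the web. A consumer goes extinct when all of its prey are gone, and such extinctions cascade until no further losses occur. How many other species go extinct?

1

Remove Amphipod.
Round 1: Minnow (all prey gone) → extinct.
No further losses. Total secondary extinctions: 1.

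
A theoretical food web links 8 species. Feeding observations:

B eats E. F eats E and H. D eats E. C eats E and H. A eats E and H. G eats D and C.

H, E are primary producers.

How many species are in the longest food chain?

3 species

One longest chain: E → D → G.
It has 3 species and 2 links.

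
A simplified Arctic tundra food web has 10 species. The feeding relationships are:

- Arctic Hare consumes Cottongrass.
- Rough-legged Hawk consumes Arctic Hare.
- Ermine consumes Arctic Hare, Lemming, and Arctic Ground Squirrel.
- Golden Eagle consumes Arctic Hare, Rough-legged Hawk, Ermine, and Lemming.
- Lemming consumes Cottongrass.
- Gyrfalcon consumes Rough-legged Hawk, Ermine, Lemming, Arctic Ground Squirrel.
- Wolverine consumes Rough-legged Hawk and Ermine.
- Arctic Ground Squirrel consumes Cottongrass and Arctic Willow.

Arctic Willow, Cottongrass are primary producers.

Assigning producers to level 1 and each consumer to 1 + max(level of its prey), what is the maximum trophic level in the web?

Producers (level 1): Arctic Willow, Cottongrass.
Cottongrass → Arctic Hare → Ermine → Gyrfalcon gives Gyrfalcon level 4.
No species has a prey at level 4, so no species reaches level 5.

4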